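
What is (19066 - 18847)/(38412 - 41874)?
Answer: -73/1154 ≈ -0.063258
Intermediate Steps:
(19066 - 18847)/(38412 - 41874) = 219/(-3462) = 219*(-1/3462) = -73/1154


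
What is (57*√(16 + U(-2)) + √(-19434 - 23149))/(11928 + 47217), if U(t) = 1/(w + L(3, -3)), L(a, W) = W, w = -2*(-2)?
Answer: 19*√17/19715 + I*√42583/59145 ≈ 0.0039736 + 0.003489*I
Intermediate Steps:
w = 4
U(t) = 1 (U(t) = 1/(4 - 3) = 1/1 = 1)
(57*√(16 + U(-2)) + √(-19434 - 23149))/(11928 + 47217) = (57*√(16 + 1) + √(-19434 - 23149))/(11928 + 47217) = (57*√17 + √(-42583))/59145 = (57*√17 + I*√42583)*(1/59145) = 19*√17/19715 + I*√42583/59145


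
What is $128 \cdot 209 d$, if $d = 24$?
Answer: $642048$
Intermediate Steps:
$128 \cdot 209 d = 128 \cdot 209 \cdot 24 = 26752 \cdot 24 = 642048$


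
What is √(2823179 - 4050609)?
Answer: I*√1227430 ≈ 1107.9*I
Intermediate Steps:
√(2823179 - 4050609) = √(-1227430) = I*√1227430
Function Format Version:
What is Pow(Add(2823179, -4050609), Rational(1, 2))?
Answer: Mul(I, Pow(1227430, Rational(1, 2))) ≈ Mul(1107.9, I)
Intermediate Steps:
Pow(Add(2823179, -4050609), Rational(1, 2)) = Pow(-1227430, Rational(1, 2)) = Mul(I, Pow(1227430, Rational(1, 2)))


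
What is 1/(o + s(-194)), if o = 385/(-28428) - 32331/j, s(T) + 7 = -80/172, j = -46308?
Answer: -1179314259/7996324015 ≈ -0.14748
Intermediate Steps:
s(T) = -321/43 (s(T) = -7 - 80/172 = -7 - 80*1/172 = -7 - 20/43 = -321/43)
o = 18776606/27425913 (o = 385/(-28428) - 32331/(-46308) = 385*(-1/28428) - 32331*(-1/46308) = -385/28428 + 10777/15436 = 18776606/27425913 ≈ 0.68463)
1/(o + s(-194)) = 1/(18776606/27425913 - 321/43) = 1/(-7996324015/1179314259) = -1179314259/7996324015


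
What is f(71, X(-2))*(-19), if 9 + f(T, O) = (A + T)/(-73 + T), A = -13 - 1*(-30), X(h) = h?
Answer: 1007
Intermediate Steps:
A = 17 (A = -13 + 30 = 17)
f(T, O) = -9 + (17 + T)/(-73 + T)
f(71, X(-2))*(-19) = (2*(337 - 4*71)/(-73 + 71))*(-19) = (2*(337 - 284)/(-2))*(-19) = (2*(-½)*53)*(-19) = -53*(-19) = 1007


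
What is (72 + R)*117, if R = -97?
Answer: -2925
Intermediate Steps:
(72 + R)*117 = (72 - 97)*117 = -25*117 = -2925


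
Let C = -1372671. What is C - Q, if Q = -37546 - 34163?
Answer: -1300962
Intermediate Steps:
Q = -71709
C - Q = -1372671 - 1*(-71709) = -1372671 + 71709 = -1300962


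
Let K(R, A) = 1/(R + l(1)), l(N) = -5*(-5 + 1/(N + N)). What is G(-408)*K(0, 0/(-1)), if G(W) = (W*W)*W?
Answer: -15092736/5 ≈ -3.0185e+6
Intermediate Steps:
l(N) = 25 - 5/(2*N) (l(N) = -5*(-5 + 1/(2*N)) = 25 - 5/(2*N))
G(W) = W**3 (G(W) = W**2*W = W**3)
K(R, A) = 1/(45/2 + R) (K(R, A) = 1/(R + (25 - 5/2/1)) = 1/(R + (25 - 5/2*1)) = 1/(R + (25 - 5/2)) = 1/(R + 45/2) = 1/(45/2 + R))
G(-408)*K(0, 0/(-1)) = (-408)**3*(2/(45 + 2*0)) = -135834624/(45 + 0) = -135834624/45 = -67917312*2/45 = -15092736/5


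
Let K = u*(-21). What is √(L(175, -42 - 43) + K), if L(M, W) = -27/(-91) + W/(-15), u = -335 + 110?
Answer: √352593969/273 ≈ 68.782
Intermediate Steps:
u = -225
L(M, W) = 27/91 - W/15 (L(M, W) = -27*(-1/91) + W*(-1/15) = 27/91 - W/15)
K = 4725 (K = -225*(-21) = 4725)
√(L(175, -42 - 43) + K) = √((27/91 - (-42 - 43)/15) + 4725) = √((27/91 - 1/15*(-85)) + 4725) = √((27/91 + 17/3) + 4725) = √(1628/273 + 4725) = √(1291553/273) = √352593969/273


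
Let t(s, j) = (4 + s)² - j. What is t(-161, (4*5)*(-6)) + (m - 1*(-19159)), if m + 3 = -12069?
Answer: 31856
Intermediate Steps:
m = -12072 (m = -3 - 12069 = -12072)
t(-161, (4*5)*(-6)) + (m - 1*(-19159)) = ((4 - 161)² - 4*5*(-6)) + (-12072 - 1*(-19159)) = ((-157)² - 20*(-6)) + (-12072 + 19159) = (24649 - 1*(-120)) + 7087 = (24649 + 120) + 7087 = 24769 + 7087 = 31856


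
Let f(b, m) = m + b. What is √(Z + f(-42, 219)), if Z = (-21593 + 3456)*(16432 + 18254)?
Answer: I*√629099805 ≈ 25082.0*I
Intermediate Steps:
f(b, m) = b + m
Z = -629099982 (Z = -18137*34686 = -629099982)
√(Z + f(-42, 219)) = √(-629099982 + (-42 + 219)) = √(-629099982 + 177) = √(-629099805) = I*√629099805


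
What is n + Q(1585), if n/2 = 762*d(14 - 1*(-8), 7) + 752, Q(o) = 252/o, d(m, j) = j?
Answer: 19292872/1585 ≈ 12172.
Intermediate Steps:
n = 12172 (n = 2*(762*7 + 752) = 2*(5334 + 752) = 2*6086 = 12172)
n + Q(1585) = 12172 + 252/1585 = 19292872/1585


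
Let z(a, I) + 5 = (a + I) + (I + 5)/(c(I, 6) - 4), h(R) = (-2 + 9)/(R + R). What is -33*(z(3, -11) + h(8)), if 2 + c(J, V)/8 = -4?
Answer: 85437/208 ≈ 410.75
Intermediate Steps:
c(J, V) = -48 (c(J, V) = -16 + 8*(-4) = -16 - 32 = -48)
h(R) = 7/(2*R) (h(R) = 7/((2*R)) = 7*(1/(2*R)) = 7/(2*R))
z(a, I) = -265/52 + a + 51*I/52 (z(a, I) = -5 + ((a + I) + (I + 5)/(-48 - 4)) = -5 + ((I + a) + (5 + I)/(-52)) = -5 + ((I + a) + (5 + I)*(-1/52)) = -5 + ((I + a) + (-5/52 - I/52)) = -5 + (-5/52 + a + 51*I/52) = -265/52 + a + 51*I/52)
-33*(z(3, -11) + h(8)) = -33*((-265/52 + 3 + (51/52)*(-11)) + (7/2)/8) = -33*((-265/52 + 3 - 561/52) + (7/2)*(1/8)) = -33*(-335/26 + 7/16) = -33*(-2589)/208 = -1*(-85437/208) = 85437/208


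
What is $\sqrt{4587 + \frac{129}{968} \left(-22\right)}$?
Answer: $\frac{3 \sqrt{246521}}{22} \approx 67.706$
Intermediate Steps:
$\sqrt{4587 + \frac{129}{968} \left(-22\right)} = \sqrt{4587 - \frac{129}{44}} = \sqrt{\frac{201699}{44}} = \frac{3 \sqrt{246521}}{22}$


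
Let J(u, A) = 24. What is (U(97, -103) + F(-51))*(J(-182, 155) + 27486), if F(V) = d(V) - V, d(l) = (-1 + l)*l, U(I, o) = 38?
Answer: 75404910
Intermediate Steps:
d(l) = l*(-1 + l)
F(V) = -V + V*(-1 + V) (F(V) = V*(-1 + V) - V = -V + V*(-1 + V))
(U(97, -103) + F(-51))*(J(-182, 155) + 27486) = (38 - 51*(-2 - 51))*(24 + 27486) = (38 - 51*(-53))*27510 = (38 + 2703)*27510 = 2741*27510 = 75404910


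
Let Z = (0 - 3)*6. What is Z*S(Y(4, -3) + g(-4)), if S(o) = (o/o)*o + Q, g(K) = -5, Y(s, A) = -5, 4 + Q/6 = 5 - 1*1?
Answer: 180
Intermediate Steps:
Q = 0 (Q = -24 + 6*(5 - 1*1) = -24 + 6*(5 - 1) = -24 + 6*4 = -24 + 24 = 0)
S(o) = o (S(o) = (o/o)*o + 0 = 1*o + 0 = o + 0 = o)
Z = -18 (Z = -3*6 = -18)
Z*S(Y(4, -3) + g(-4)) = -18*(-5 - 5) = -18*(-10) = 180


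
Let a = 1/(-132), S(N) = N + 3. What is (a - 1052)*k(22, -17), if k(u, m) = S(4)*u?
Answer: -972055/6 ≈ -1.6201e+5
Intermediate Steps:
S(N) = 3 + N
k(u, m) = 7*u (k(u, m) = (3 + 4)*u = 7*u)
a = -1/132 ≈ -0.0075758
(a - 1052)*k(22, -17) = (-1/132 - 1052)*(7*22) = -138865/132*154 = -972055/6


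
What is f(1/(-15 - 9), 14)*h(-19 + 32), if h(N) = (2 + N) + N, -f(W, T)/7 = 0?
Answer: 0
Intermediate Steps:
f(W, T) = 0 (f(W, T) = -7*0 = 0)
h(N) = 2 + 2*N
f(1/(-15 - 9), 14)*h(-19 + 32) = 0*(2 + 2*(-19 + 32)) = 0*(2 + 2*13) = 0*(2 + 26) = 0*28 = 0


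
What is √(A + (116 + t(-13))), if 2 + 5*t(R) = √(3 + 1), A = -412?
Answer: 2*I*√74 ≈ 17.205*I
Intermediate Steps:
t(R) = 0 (t(R) = -⅖ + √(3 + 1)/5 = -⅖ + √4/5 = -⅖ + (⅕)*2 = -⅖ + ⅖ = 0)
√(A + (116 + t(-13))) = √(-412 + (116 + 0)) = √(-412 + 116) = √(-296) = 2*I*√74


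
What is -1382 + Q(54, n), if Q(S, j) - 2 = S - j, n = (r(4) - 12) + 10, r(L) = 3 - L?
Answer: -1323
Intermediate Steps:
n = -3 (n = ((3 - 1*4) - 12) + 10 = ((3 - 4) - 12) + 10 = (-1 - 12) + 10 = -13 + 10 = -3)
Q(S, j) = 2 + S - j (Q(S, j) = 2 + (S - j) = 2 + S - j)
-1382 + Q(54, n) = -1382 + (2 + 54 - 1*(-3)) = -1382 + (2 + 54 + 3) = -1382 + 59 = -1323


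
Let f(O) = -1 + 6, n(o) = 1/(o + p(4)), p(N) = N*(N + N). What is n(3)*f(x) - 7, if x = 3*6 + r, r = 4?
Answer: -48/7 ≈ -6.8571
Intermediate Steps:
p(N) = 2*N² (p(N) = N*(2*N) = 2*N²)
n(o) = 1/(32 + o) (n(o) = 1/(o + 2*4²) = 1/(o + 2*16) = 1/(o + 32) = 1/(32 + o))
x = 22 (x = 3*6 + 4 = 18 + 4 = 22)
f(O) = 5
n(3)*f(x) - 7 = 5/(32 + 3) - 7 = 5/35 - 7 = (1/35)*5 - 7 = ⅐ - 7 = -48/7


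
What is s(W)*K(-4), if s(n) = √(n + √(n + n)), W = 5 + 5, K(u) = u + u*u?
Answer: 12*√(10 + 2*√5) ≈ 45.651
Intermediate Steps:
K(u) = u + u²
W = 10
s(n) = √(n + √2*√n) (s(n) = √(n + √(2*n)) = √(n + √2*√n))
s(W)*K(-4) = √(10 + √2*√10)*(-4*(1 - 4)) = √(10 + 2*√5)*(-4*(-3)) = √(10 + 2*√5)*12 = 12*√(10 + 2*√5)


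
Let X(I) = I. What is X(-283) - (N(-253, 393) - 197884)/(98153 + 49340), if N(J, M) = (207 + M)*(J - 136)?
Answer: -41309235/147493 ≈ -280.08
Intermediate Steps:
N(J, M) = (-136 + J)*(207 + M) (N(J, M) = (207 + M)*(-136 + J) = (-136 + J)*(207 + M))
X(-283) - (N(-253, 393) - 197884)/(98153 + 49340) = -283 - ((-28152 - 136*393 + 207*(-253) - 253*393) - 197884)/(98153 + 49340) = -283 - ((-28152 - 53448 - 52371 - 99429) - 197884)/147493 = -283 - (-233400 - 197884)/147493 = -283 - (-431284)/147493 = -283 - 1*(-431284/147493) = -283 + 431284/147493 = -41309235/147493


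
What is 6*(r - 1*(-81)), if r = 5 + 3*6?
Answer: 624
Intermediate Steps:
r = 23 (r = 5 + 18 = 23)
6*(r - 1*(-81)) = 6*(23 - 1*(-81)) = 6*(23 + 81) = 6*104 = 624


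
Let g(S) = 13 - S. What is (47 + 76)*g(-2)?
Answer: 1845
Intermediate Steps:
(47 + 76)*g(-2) = (47 + 76)*(13 - 1*(-2)) = 123*(13 + 2) = 123*15 = 1845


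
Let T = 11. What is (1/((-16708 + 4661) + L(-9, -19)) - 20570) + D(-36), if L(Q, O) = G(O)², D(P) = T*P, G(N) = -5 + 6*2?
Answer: -251550069/11998 ≈ -20966.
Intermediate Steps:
G(N) = 7 (G(N) = -5 + 12 = 7)
D(P) = 11*P
L(Q, O) = 49 (L(Q, O) = 7² = 49)
(1/((-16708 + 4661) + L(-9, -19)) - 20570) + D(-36) = (1/((-16708 + 4661) + 49) - 20570) + 11*(-36) = (1/(-12047 + 49) - 20570) - 396 = (1/(-11998) - 20570) - 396 = (-1/11998 - 20570) - 396 = -246798861/11998 - 396 = -251550069/11998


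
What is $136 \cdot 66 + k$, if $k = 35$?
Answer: $9011$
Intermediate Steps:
$136 \cdot 66 + k = 136 \cdot 66 + 35 = 8976 + 35 = 9011$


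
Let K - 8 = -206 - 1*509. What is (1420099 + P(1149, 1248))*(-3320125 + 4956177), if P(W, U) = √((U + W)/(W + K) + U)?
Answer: 2323355809148 + 2454078*√94146/13 ≈ 2.3234e+12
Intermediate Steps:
K = -707 (K = 8 + (-206 - 1*509) = 8 + (-206 - 509) = 8 - 715 = -707)
P(W, U) = √(U + (U + W)/(-707 + W)) (P(W, U) = √((U + W)/(W - 707) + U) = √((U + W)/(-707 + W) + U) = √(U + (U + W)/(-707 + W)))
(1420099 + P(1149, 1248))*(-3320125 + 4956177) = (1420099 + √((1248 + 1149 + 1248*(-707 + 1149))/(-707 + 1149)))*(-3320125 + 4956177) = (1420099 + √((1248 + 1149 + 1248*442)/442))*1636052 = (1420099 + √((1248 + 1149 + 551616)/442))*1636052 = (1420099 + √((1/442)*554013))*1636052 = (1420099 + √(32589/26))*1636052 = (1420099 + 3*√94146/26)*1636052 = 2323355809148 + 2454078*√94146/13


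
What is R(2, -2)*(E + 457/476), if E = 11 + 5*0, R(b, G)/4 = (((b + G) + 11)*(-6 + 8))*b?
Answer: 250492/119 ≈ 2105.0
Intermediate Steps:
R(b, G) = 4*b*(22 + 2*G + 2*b) (R(b, G) = 4*((((b + G) + 11)*(-6 + 8))*b) = 4*((((G + b) + 11)*2)*b) = 4*(((11 + G + b)*2)*b) = 4*((22 + 2*G + 2*b)*b) = 4*(b*(22 + 2*G + 2*b)) = 4*b*(22 + 2*G + 2*b))
E = 11 (E = 11 + 0 = 11)
R(2, -2)*(E + 457/476) = (8*2*(11 - 2 + 2))*(11 + 457/476) = (8*2*11)*(11 + 457*(1/476)) = 176*(11 + 457/476) = 176*(5693/476) = 250492/119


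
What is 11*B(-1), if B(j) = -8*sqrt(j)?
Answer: -88*I ≈ -88.0*I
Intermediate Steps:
11*B(-1) = 11*(-8*I) = -88*I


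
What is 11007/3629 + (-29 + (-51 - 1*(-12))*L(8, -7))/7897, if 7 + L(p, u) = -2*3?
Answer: 88656941/28658213 ≈ 3.0936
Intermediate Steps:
L(p, u) = -13 (L(p, u) = -7 - 2*3 = -7 - 6 = -13)
11007/3629 + (-29 + (-51 - 1*(-12))*L(8, -7))/7897 = 11007/3629 + (-29 + (-51 - 1*(-12))*(-13))/7897 = 11007*(1/3629) + (-29 + (-51 + 12)*(-13))*(1/7897) = 11007/3629 + (-29 - 39*(-13))*(1/7897) = 11007/3629 + (-29 + 507)*(1/7897) = 11007/3629 + 478*(1/7897) = 11007/3629 + 478/7897 = 88656941/28658213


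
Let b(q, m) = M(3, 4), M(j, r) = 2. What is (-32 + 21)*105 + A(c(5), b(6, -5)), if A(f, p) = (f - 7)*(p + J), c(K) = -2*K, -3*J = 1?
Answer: -3550/3 ≈ -1183.3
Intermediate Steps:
J = -1/3 (J = -1/3*1 = -1/3 ≈ -0.33333)
b(q, m) = 2
A(f, p) = (-7 + f)*(-1/3 + p) (A(f, p) = (f - 7)*(p - 1/3) = (-7 + f)*(-1/3 + p))
(-32 + 21)*105 + A(c(5), b(6, -5)) = (-32 + 21)*105 + (7/3 - 7*2 - (-2)*5/3 - 2*5*2) = -11*105 + (7/3 - 14 - 1/3*(-10) - 10*2) = -1155 + (7/3 - 14 + 10/3 - 20) = -1155 - 85/3 = -3550/3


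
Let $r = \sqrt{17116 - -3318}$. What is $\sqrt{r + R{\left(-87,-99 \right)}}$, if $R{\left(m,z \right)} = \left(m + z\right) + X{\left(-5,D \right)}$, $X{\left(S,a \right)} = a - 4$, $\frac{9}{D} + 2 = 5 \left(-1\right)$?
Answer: $\frac{\sqrt{-9373 + 49 \sqrt{20434}}}{7} \approx 6.9526 i$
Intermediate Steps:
$D = - \frac{9}{7}$ ($D = \frac{9}{-2 + 5 \left(-1\right)} = \frac{9}{-2 - 5} = \frac{9}{-7} = 9 \left(- \frac{1}{7}\right) = - \frac{9}{7} \approx -1.2857$)
$X{\left(S,a \right)} = -4 + a$ ($X{\left(S,a \right)} = a - 4 = -4 + a$)
$R{\left(m,z \right)} = - \frac{37}{7} + m + z$ ($R{\left(m,z \right)} = \left(m + z\right) - \frac{37}{7} = - \frac{37}{7} + m + z$)
$r = \sqrt{20434}$ ($r = \sqrt{17116 + 3318} = \sqrt{20434} \approx 142.95$)
$\sqrt{r + R{\left(-87,-99 \right)}} = \sqrt{\sqrt{20434} - \frac{1339}{7}} = \sqrt{- \frac{1339}{7} + \sqrt{20434}}$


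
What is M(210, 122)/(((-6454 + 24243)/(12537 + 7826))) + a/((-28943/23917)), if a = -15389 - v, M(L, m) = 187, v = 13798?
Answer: 12528098305714/514867027 ≈ 24333.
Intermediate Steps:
a = -29187 (a = -15389 - 1*13798 = -15389 - 13798 = -29187)
M(210, 122)/(((-6454 + 24243)/(12537 + 7826))) + a/((-28943/23917)) = 187/(((-6454 + 24243)/(12537 + 7826))) - 29187/((-28943/23917)) = 187/((17789/20363)) - 29187/((-28943*1/23917)) = 187/((17789*(1/20363))) - 29187/(-28943/23917) = 187/(17789/20363) - 29187*(-23917/28943) = 187*(20363/17789) + 698065479/28943 = 3807881/17789 + 698065479/28943 = 12528098305714/514867027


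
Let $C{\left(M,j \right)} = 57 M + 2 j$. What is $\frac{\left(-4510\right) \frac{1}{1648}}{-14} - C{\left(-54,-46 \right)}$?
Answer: $\frac{36571375}{11536} \approx 3170.2$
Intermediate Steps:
$C{\left(M,j \right)} = 2 j + 57 M$
$\frac{\left(-4510\right) \frac{1}{1648}}{-14} - C{\left(-54,-46 \right)} = \frac{\left(-4510\right) \frac{1}{1648}}{-14} - \left(2 \left(-46\right) + 57 \left(-54\right)\right) = \left(-4510\right) \frac{1}{1648} \left(- \frac{1}{14}\right) - \left(-92 - 3078\right) = \left(- \frac{2255}{824}\right) \left(- \frac{1}{14}\right) - -3170 = \frac{2255}{11536} + 3170 = \frac{36571375}{11536}$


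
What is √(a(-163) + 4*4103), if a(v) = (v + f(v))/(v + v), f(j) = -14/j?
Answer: √1744254822/326 ≈ 128.11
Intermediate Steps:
a(v) = (v - 14/v)/(2*v) (a(v) = (v - 14/v)/(v + v) = (v - 14/v)/((2*v)) = (v - 14/v)*(1/(2*v)) = (v - 14/v)/(2*v))
√(a(-163) + 4*4103) = √((½ - 7/(-163)²) + 4*4103) = √((½ - 7*1/26569) + 16412) = √((½ - 7/26569) + 16412) = √(26555/53138 + 16412) = √(872127411/53138) = √1744254822/326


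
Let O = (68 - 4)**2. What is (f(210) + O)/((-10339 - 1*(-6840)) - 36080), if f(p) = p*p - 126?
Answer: -48070/39579 ≈ -1.2145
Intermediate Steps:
f(p) = -126 + p**2 (f(p) = p**2 - 126 = -126 + p**2)
O = 4096 (O = 64**2 = 4096)
(f(210) + O)/((-10339 - 1*(-6840)) - 36080) = ((-126 + 210**2) + 4096)/((-10339 - 1*(-6840)) - 36080) = ((-126 + 44100) + 4096)/((-10339 + 6840) - 36080) = (43974 + 4096)/(-3499 - 36080) = 48070/(-39579) = 48070*(-1/39579) = -48070/39579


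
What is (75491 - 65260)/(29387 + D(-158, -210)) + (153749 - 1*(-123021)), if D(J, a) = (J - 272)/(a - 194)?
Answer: 1643016450192/5936389 ≈ 2.7677e+5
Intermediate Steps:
D(J, a) = (-272 + J)/(-194 + a)
(75491 - 65260)/(29387 + D(-158, -210)) + (153749 - 1*(-123021)) = (75491 - 65260)/(29387 + (-272 - 158)/(-194 - 210)) + (153749 - 1*(-123021)) = 10231/(29387 - 430/(-404)) + (153749 + 123021) = 10231/(29387 - 1/404*(-430)) + 276770 = 10231/(29387 + 215/202) + 276770 = 10231/(5936389/202) + 276770 = 10231*(202/5936389) + 276770 = 2066662/5936389 + 276770 = 1643016450192/5936389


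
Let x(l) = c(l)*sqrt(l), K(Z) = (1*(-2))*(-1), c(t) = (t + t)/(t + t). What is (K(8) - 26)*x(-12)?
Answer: -48*I*sqrt(3) ≈ -83.138*I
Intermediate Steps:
c(t) = 1 (c(t) = (2*t)/((2*t)) = (2*t)*(1/(2*t)) = 1)
K(Z) = 2 (K(Z) = -2*(-1) = 2)
x(l) = sqrt(l) (x(l) = 1*sqrt(l) = sqrt(l))
(K(8) - 26)*x(-12) = (2 - 26)*sqrt(-12) = -48*I*sqrt(3)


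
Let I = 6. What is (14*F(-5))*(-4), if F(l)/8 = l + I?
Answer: -448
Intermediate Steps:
F(l) = 48 + 8*l (F(l) = 8*(l + 6) = 8*(6 + l) = 48 + 8*l)
(14*F(-5))*(-4) = (14*(48 + 8*(-5)))*(-4) = (14*(48 - 40))*(-4) = (14*8)*(-4) = 112*(-4) = -448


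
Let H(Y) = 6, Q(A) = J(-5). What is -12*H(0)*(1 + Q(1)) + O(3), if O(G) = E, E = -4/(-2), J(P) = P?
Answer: 290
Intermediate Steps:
Q(A) = -5
E = 2 (E = -4*(-½) = 2)
O(G) = 2
-12*H(0)*(1 + Q(1)) + O(3) = -72*(1 - 5) + 2 = -72*(-4) + 2 = -12*(-24) + 2 = 288 + 2 = 290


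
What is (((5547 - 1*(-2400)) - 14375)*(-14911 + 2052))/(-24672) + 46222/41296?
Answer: -13329257843/3979902 ≈ -3349.1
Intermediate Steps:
(((5547 - 1*(-2400)) - 14375)*(-14911 + 2052))/(-24672) + 46222/41296 = (((5547 + 2400) - 14375)*(-12859))*(-1/24672) + 46222*(1/41296) = ((7947 - 14375)*(-12859))*(-1/24672) + 23111/20648 = -6428*(-12859)*(-1/24672) + 23111/20648 = 82657652*(-1/24672) + 23111/20648 = -20664413/6168 + 23111/20648 = -13329257843/3979902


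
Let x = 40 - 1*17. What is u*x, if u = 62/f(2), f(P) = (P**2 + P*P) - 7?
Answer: 1426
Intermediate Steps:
x = 23 (x = 40 - 17 = 23)
f(P) = -7 + 2*P**2 (f(P) = (P**2 + P**2) - 7 = 2*P**2 - 7 = -7 + 2*P**2)
u = 62 (u = 62/(-7 + 2*2**2) = 62/(-7 + 2*4) = 62/(-7 + 8) = 62/1 = 62*1 = 62)
u*x = 62*23 = 1426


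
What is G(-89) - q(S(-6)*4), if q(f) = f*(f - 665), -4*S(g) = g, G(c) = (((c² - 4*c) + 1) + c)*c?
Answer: -724867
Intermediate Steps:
G(c) = c*(1 + c² - 3*c) (G(c) = ((1 + c² - 4*c) + c)*c = (1 + c² - 3*c)*c = c*(1 + c² - 3*c))
S(g) = -g/4
q(f) = f*(-665 + f)
G(-89) - q(S(-6)*4) = -89*(1 + (-89)² - 3*(-89)) - -¼*(-6)*4*(-665 - ¼*(-6)*4) = -89*(1 + 7921 + 267) - (3/2)*4*(-665 + (3/2)*4) = -89*8189 - 6*(-665 + 6) = -728821 - 6*(-659) = -728821 - 1*(-3954) = -728821 + 3954 = -724867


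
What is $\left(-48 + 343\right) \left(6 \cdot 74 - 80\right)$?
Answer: $107380$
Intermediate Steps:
$\left(-48 + 343\right) \left(6 \cdot 74 - 80\right) = 295 \left(444 - 80\right) = 295 \cdot 364 = 107380$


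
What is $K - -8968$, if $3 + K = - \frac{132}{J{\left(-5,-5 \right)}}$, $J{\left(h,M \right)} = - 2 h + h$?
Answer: $\frac{44693}{5} \approx 8938.6$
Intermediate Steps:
$J{\left(h,M \right)} = - h$
$K = - \frac{147}{5}$ ($K = -3 - \frac{132}{\left(-1\right) \left(-5\right)} = -3 - \frac{132}{5} = - \frac{147}{5} \approx -29.4$)
$K - -8968 = - \frac{147}{5} - -8968 = - \frac{147}{5} + 8968 = \frac{44693}{5}$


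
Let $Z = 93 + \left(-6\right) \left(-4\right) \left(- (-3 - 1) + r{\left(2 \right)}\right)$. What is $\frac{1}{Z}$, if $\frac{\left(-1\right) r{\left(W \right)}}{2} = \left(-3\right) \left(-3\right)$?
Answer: $- \frac{1}{243} \approx -0.0041152$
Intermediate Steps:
$r{\left(W \right)} = -18$ ($r{\left(W \right)} = - 2 \left(\left(-3\right) \left(-3\right)\right) = \left(-2\right) 9 = -18$)
$Z = -243$ ($Z = 93 + \left(-6\right) \left(-4\right) \left(- (-3 - 1) - 18\right) = 93 + 24 \left(\left(-1\right) \left(-4\right) - 18\right) = 93 + 24 \left(4 - 18\right) = 93 + 24 \left(-14\right) = 93 - 336 = -243$)
$\frac{1}{Z} = \frac{1}{-243} = - \frac{1}{243}$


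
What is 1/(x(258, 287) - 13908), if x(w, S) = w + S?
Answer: -1/13363 ≈ -7.4834e-5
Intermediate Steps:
x(w, S) = S + w
1/(x(258, 287) - 13908) = 1/((287 + 258) - 13908) = 1/(545 - 13908) = 1/(-13363) = -1/13363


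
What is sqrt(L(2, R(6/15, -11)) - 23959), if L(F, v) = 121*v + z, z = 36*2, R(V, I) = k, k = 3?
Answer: 2*I*sqrt(5881) ≈ 153.38*I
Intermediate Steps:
R(V, I) = 3
z = 72
L(F, v) = 72 + 121*v (L(F, v) = 121*v + 72 = 72 + 121*v)
sqrt(L(2, R(6/15, -11)) - 23959) = sqrt((72 + 121*3) - 23959) = sqrt((72 + 363) - 23959) = sqrt(435 - 23959) = sqrt(-23524) = 2*I*sqrt(5881)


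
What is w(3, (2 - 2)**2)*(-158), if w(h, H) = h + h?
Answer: -948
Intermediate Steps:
w(h, H) = 2*h
w(3, (2 - 2)**2)*(-158) = (2*3)*(-158) = 6*(-158) = -948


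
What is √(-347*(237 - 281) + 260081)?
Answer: √275349 ≈ 524.74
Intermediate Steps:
√(-347*(237 - 281) + 260081) = √(-347*(-44) + 260081) = √(15268 + 260081) = √275349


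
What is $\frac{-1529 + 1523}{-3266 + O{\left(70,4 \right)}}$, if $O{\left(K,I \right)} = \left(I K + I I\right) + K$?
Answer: $\frac{3}{1450} \approx 0.002069$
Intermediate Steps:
$O{\left(K,I \right)} = K + I^{2} + I K$ ($O{\left(K,I \right)} = \left(I K + I^{2}\right) + K = \left(I^{2} + I K\right) + K = K + I^{2} + I K$)
$\frac{-1529 + 1523}{-3266 + O{\left(70,4 \right)}} = \frac{-1529 + 1523}{-3266 + \left(70 + 4^{2} + 4 \cdot 70\right)} = - \frac{6}{-3266 + \left(70 + 16 + 280\right)} = - \frac{6}{-3266 + 366} = - \frac{6}{-2900} = \left(-6\right) \left(- \frac{1}{2900}\right) = \frac{3}{1450}$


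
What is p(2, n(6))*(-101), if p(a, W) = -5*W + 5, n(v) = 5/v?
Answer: -505/6 ≈ -84.167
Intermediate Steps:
p(a, W) = 5 - 5*W
p(2, n(6))*(-101) = (5 - 25/6)*(-101) = (⅚)*(-101) = -505/6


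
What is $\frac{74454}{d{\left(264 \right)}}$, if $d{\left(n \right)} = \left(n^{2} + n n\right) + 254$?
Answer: $\frac{37227}{69823} \approx 0.53316$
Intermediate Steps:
$d{\left(n \right)} = 254 + 2 n^{2}$ ($d{\left(n \right)} = \left(n^{2} + n^{2}\right) + 254 = 2 n^{2} + 254 = 254 + 2 n^{2}$)
$\frac{74454}{d{\left(264 \right)}} = \frac{74454}{254 + 2 \cdot 264^{2}} = \frac{74454}{254 + 2 \cdot 69696} = \frac{74454}{254 + 139392} = \frac{74454}{139646} = 74454 \cdot \frac{1}{139646} = \frac{37227}{69823}$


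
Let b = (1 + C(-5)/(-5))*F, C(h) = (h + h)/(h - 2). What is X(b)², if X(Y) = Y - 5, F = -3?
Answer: 2500/49 ≈ 51.020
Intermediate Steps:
C(h) = 2*h/(-2 + h) (C(h) = (2*h)/(-2 + h) = 2*h/(-2 + h))
b = -15/7 (b = (1 + (2*(-5)/(-2 - 5))/(-5))*(-3) = (1 + (2*(-5)/(-7))*(-⅕))*(-3) = (1 + (2*(-5)*(-⅐))*(-⅕))*(-3) = (1 + (10/7)*(-⅕))*(-3) = (1 - 2/7)*(-3) = (5/7)*(-3) = -15/7 ≈ -2.1429)
X(Y) = -5 + Y
X(b)² = (-5 - 15/7)² = (-50/7)² = 2500/49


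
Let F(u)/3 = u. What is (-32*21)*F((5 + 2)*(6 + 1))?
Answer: -98784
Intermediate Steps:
F(u) = 3*u
(-32*21)*F((5 + 2)*(6 + 1)) = (-32*21)*(3*((5 + 2)*(6 + 1))) = -2016*7*7 = -2016*49 = -672*147 = -98784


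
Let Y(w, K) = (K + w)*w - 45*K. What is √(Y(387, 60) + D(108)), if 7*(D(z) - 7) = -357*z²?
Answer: 2*I*√106142 ≈ 651.59*I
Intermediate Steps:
Y(w, K) = -45*K + w*(K + w) (Y(w, K) = w*(K + w) - 45*K = -45*K + w*(K + w))
D(z) = 7 - 51*z² (D(z) = 7 + (-357*z²)/7 = 7 - 51*z²)
√(Y(387, 60) + D(108)) = √((387² - 45*60 + 60*387) + (7 - 51*108²)) = √((149769 - 2700 + 23220) + (7 - 51*11664)) = √(170289 + (7 - 594864)) = √(170289 - 594857) = √(-424568) = 2*I*√106142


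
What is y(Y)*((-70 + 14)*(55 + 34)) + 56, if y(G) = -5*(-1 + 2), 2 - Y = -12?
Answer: 24976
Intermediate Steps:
Y = 14 (Y = 2 - 1*(-12) = 2 + 12 = 14)
y(G) = -5 (y(G) = -5*1 = -5)
y(Y)*((-70 + 14)*(55 + 34)) + 56 = -5*(-70 + 14)*(55 + 34) + 56 = -(-280)*89 + 56 = -5*(-4984) + 56 = 24920 + 56 = 24976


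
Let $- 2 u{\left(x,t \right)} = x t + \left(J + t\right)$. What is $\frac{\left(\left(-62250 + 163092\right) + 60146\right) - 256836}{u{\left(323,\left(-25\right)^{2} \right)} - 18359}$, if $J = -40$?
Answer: $\frac{95848}{119589} \approx 0.80148$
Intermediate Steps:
$u{\left(x,t \right)} = 20 - \frac{t}{2} - \frac{t x}{2}$ ($u{\left(x,t \right)} = - \frac{x t + \left(-40 + t\right)}{2} = - \frac{t x + \left(-40 + t\right)}{2} = - \frac{-40 + t + t x}{2} = 20 - \frac{t}{2} - \frac{t x}{2}$)
$\frac{\left(\left(-62250 + 163092\right) + 60146\right) - 256836}{u{\left(323,\left(-25\right)^{2} \right)} - 18359} = \frac{\left(\left(-62250 + 163092\right) + 60146\right) - 256836}{\left(20 - \frac{\left(-25\right)^{2}}{2} - \frac{1}{2} \left(-25\right)^{2} \cdot 323\right) - 18359} = \frac{\left(100842 + 60146\right) - 256836}{\left(20 - \frac{625}{2} - \frac{625}{2} \cdot 323\right) - 18359} = \frac{160988 - 256836}{\left(20 - \frac{625}{2} - \frac{201875}{2}\right) - 18359} = - \frac{95848}{-101230 - 18359} = - \frac{95848}{-119589} = \left(-95848\right) \left(- \frac{1}{119589}\right) = \frac{95848}{119589}$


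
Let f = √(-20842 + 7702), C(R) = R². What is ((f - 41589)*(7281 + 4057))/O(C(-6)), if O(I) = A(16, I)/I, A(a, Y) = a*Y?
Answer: -235768041/8 + 17007*I*√365/4 ≈ -2.9471e+7 + 81230.0*I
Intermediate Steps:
f = 6*I*√365 (f = √(-13140) = 6*I*√365 ≈ 114.63*I)
A(a, Y) = Y*a
O(I) = 16 (O(I) = (I*16)/I = (16*I)/I = 16)
((f - 41589)*(7281 + 4057))/O(C(-6)) = ((6*I*√365 - 41589)*(7281 + 4057))/16 = ((-41589 + 6*I*√365)*11338)*(1/16) = (-471536082 + 68028*I*√365)*(1/16) = -235768041/8 + 17007*I*√365/4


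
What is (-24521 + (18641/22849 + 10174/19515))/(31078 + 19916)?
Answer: -5466637187797/11369067297795 ≈ -0.48083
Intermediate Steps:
(-24521 + (18641/22849 + 10174/19515))/(31078 + 19916) = (-24521 + (18641*(1/22849) + 10174*(1/19515)))/50994 = (-24521 + (18641/22849 + 10174/19515))*(1/50994) = (-24521 + 596244841/445898235)*(1/50994) = -10933274375594/445898235*1/50994 = -5466637187797/11369067297795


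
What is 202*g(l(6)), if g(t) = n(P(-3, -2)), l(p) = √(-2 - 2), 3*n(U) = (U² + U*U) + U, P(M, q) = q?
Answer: 404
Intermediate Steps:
n(U) = U/3 + 2*U²/3 (n(U) = ((U² + U*U) + U)/3 = ((U² + U²) + U)/3 = (2*U² + U)/3 = (U + 2*U²)/3 = U/3 + 2*U²/3)
l(p) = 2*I (l(p) = √(-4) = 2*I)
g(t) = 2 (g(t) = (⅓)*(-2)*(1 + 2*(-2)) = (⅓)*(-2)*(1 - 4) = (⅓)*(-2)*(-3) = 2)
202*g(l(6)) = 202*2 = 404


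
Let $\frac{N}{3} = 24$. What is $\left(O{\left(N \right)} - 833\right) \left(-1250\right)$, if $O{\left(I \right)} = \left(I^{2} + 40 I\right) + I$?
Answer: $-9128750$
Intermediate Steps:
$N = 72$ ($N = 3 \cdot 24 = 72$)
$O{\left(I \right)} = I^{2} + 41 I$
$\left(O{\left(N \right)} - 833\right) \left(-1250\right) = \left(72 \left(41 + 72\right) - 833\right) \left(-1250\right) = \left(72 \cdot 113 - 833\right) \left(-1250\right) = \left(8136 - 833\right) \left(-1250\right) = 7303 \left(-1250\right) = -9128750$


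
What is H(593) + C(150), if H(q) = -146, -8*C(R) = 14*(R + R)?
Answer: -671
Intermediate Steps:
C(R) = -7*R/2 (C(R) = -7*(R + R)/4 = -7*2*R/4 = -7*R/2)
H(593) + C(150) = -146 - 7/2*150 = -146 - 525 = -671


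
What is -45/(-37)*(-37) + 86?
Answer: 41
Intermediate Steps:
-45/(-37)*(-37) + 86 = -45*(-1/37)*(-37) + 86 = (45/37)*(-37) + 86 = -45 + 86 = 41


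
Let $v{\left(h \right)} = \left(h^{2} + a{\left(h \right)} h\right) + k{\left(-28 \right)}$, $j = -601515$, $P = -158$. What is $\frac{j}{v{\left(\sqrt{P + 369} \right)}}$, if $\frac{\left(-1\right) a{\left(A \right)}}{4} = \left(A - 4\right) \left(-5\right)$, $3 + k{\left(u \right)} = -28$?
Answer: $- \frac{2205555}{15008} - \frac{40101 \sqrt{211}}{15008} \approx -185.77$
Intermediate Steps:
$k{\left(u \right)} = -31$ ($k{\left(u \right)} = -3 - 28 = -31$)
$a{\left(A \right)} = -80 + 20 A$ ($a{\left(A \right)} = - 4 \left(A - 4\right) \left(-5\right) = - 4 \left(-4 + A\right) \left(-5\right) = - 4 \left(20 - 5 A\right) = -80 + 20 A$)
$v{\left(h \right)} = -31 + h^{2} + h \left(-80 + 20 h\right)$ ($v{\left(h \right)} = \left(h^{2} + \left(-80 + 20 h\right) h\right) - 31 = \left(h^{2} + h \left(-80 + 20 h\right)\right) - 31 = -31 + h^{2} + h \left(-80 + 20 h\right)$)
$\frac{j}{v{\left(\sqrt{P + 369} \right)}} = - \frac{601515}{-31 - 80 \sqrt{-158 + 369} + 21 \left(\sqrt{-158 + 369}\right)^{2}} = - \frac{601515}{-31 - 80 \sqrt{211} + 21 \left(\sqrt{211}\right)^{2}} = - \frac{601515}{-31 - 80 \sqrt{211} + 21 \cdot 211} = - \frac{601515}{-31 - 80 \sqrt{211} + 4431} = - \frac{601515}{4400 - 80 \sqrt{211}}$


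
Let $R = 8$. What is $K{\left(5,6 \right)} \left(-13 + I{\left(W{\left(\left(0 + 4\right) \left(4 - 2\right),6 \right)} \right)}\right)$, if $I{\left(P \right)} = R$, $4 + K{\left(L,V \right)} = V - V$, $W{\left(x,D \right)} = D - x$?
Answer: $20$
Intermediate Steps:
$K{\left(L,V \right)} = -4$ ($K{\left(L,V \right)} = -4 + \left(V - V\right) = -4 + 0 = -4$)
$I{\left(P \right)} = 8$
$K{\left(5,6 \right)} \left(-13 + I{\left(W{\left(\left(0 + 4\right) \left(4 - 2\right),6 \right)} \right)}\right) = - 4 \left(-13 + 8\right) = \left(-4\right) \left(-5\right) = 20$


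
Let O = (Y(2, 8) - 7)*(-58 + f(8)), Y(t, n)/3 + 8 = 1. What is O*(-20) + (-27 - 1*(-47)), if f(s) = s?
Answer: -27980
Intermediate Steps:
Y(t, n) = -21 (Y(t, n) = -24 + 3*1 = -24 + 3 = -21)
O = 1400 (O = (-21 - 7)*(-58 + 8) = -28*(-50) = 1400)
O*(-20) + (-27 - 1*(-47)) = 1400*(-20) + (-27 - 1*(-47)) = -28000 + (-27 + 47) = -28000 + 20 = -27980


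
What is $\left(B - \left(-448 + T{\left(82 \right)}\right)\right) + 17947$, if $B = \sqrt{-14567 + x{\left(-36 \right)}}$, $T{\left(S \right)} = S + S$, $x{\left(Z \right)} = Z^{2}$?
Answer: $18231 + i \sqrt{13271} \approx 18231.0 + 115.2 i$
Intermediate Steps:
$T{\left(S \right)} = 2 S$
$B = i \sqrt{13271}$ ($B = \sqrt{-14567 + \left(-36\right)^{2}} = \sqrt{-14567 + 1296} = \sqrt{-13271} = i \sqrt{13271} \approx 115.2 i$)
$\left(B - \left(-448 + T{\left(82 \right)}\right)\right) + 17947 = \left(i \sqrt{13271} + \left(448 - 2 \cdot 82\right)\right) + 17947 = \left(i \sqrt{13271} + \left(448 - 164\right)\right) + 17947 = \left(i \sqrt{13271} + 284\right) + 17947 = \left(284 + i \sqrt{13271}\right) + 17947 = 18231 + i \sqrt{13271}$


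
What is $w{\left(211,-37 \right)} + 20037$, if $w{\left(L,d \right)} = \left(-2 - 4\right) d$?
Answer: $20259$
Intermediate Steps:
$w{\left(L,d \right)} = - 6 d$
$w{\left(211,-37 \right)} + 20037 = \left(-6\right) \left(-37\right) + 20037 = 222 + 20037 = 20259$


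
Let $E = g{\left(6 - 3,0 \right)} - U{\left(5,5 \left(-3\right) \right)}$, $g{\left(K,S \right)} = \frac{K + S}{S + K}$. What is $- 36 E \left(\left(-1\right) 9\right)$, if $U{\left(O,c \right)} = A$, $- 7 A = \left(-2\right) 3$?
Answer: $\frac{324}{7} \approx 46.286$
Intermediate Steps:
$A = \frac{6}{7}$ ($A = - \frac{\left(-2\right) 3}{7} = \left(- \frac{1}{7}\right) \left(-6\right) = \frac{6}{7} \approx 0.85714$)
$U{\left(O,c \right)} = \frac{6}{7}$
$g{\left(K,S \right)} = 1$ ($g{\left(K,S \right)} = \frac{K + S}{K + S} = 1$)
$E = \frac{1}{7}$ ($E = 1 - \frac{6}{7} = \frac{1}{7} \approx 0.14286$)
$- 36 E \left(\left(-1\right) 9\right) = \left(-36\right) \frac{1}{7} \left(\left(-1\right) 9\right) = \left(- \frac{36}{7}\right) \left(-9\right) = \frac{324}{7}$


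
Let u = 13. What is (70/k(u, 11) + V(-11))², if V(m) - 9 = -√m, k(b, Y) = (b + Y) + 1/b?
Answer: 12812870/97969 - 7454*I*√11/313 ≈ 130.78 - 78.984*I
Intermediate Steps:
k(b, Y) = Y + b + 1/b (k(b, Y) = (Y + b) + 1/b = Y + b + 1/b)
V(m) = 9 - √m
(70/k(u, 11) + V(-11))² = (70/(11 + 13 + 1/13) + (9 - √(-11)))² = (70/(11 + 13 + 1/13) + (9 - I*√11))² = (70/(313/13) + (9 - I*√11))² = (70*(13/313) + (9 - I*√11))² = (910/313 + (9 - I*√11))² = (3727/313 - I*√11)²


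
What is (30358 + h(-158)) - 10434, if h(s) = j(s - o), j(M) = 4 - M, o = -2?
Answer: 20084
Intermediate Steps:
h(s) = 2 - s (h(s) = 4 - (s - 1*(-2)) = 4 - (s + 2) = 4 - (2 + s) = 4 + (-2 - s) = 2 - s)
(30358 + h(-158)) - 10434 = (30358 + (2 - 1*(-158))) - 10434 = (30358 + (2 + 158)) - 10434 = (30358 + 160) - 10434 = 30518 - 10434 = 20084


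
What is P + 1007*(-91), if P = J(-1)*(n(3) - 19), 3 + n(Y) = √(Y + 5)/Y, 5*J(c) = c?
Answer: -458163/5 - 2*√2/15 ≈ -91633.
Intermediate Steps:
J(c) = c/5
n(Y) = -3 + √(5 + Y)/Y (n(Y) = -3 + √(Y + 5)/Y = -3 + √(5 + Y)/Y)
P = 22/5 - 2*√2/15 (P = ((⅕)*(-1))*((-3 + √(5 + 3)/3) - 19) = -((-3 + √8/3) - 19)/5 = -((-3 + (2*√2)/3) - 19)/5 = -((-3 + 2*√2/3) - 19)/5 = -(-22 + 2*√2/3)/5 = 22/5 - 2*√2/15 ≈ 4.2114)
P + 1007*(-91) = (22/5 - 2*√2/15) + 1007*(-91) = (22/5 - 2*√2/15) - 91637 = -458163/5 - 2*√2/15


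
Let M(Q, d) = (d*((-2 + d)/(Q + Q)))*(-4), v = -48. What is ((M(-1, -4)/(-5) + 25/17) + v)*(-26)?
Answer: 124046/85 ≈ 1459.4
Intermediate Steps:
M(Q, d) = -2*d*(-2 + d)/Q (M(Q, d) = (d*((-2 + d)/((2*Q))))*(-4) = (d*((-2 + d)*(1/(2*Q))))*(-4) = (d*((-2 + d)/(2*Q)))*(-4) = (d*(-2 + d)/(2*Q))*(-4) = -2*d*(-2 + d)/Q)
((M(-1, -4)/(-5) + 25/17) + v)*(-26) = (((2*(-4)*(2 - 1*(-4))/(-1))/(-5) + 25/17) - 48)*(-26) = (((2*(-4)*(-1)*(2 + 4))*(-⅕) + 25*(1/17)) - 48)*(-26) = (((2*(-4)*(-1)*6)*(-⅕) + 25/17) - 48)*(-26) = ((48*(-⅕) + 25/17) - 48)*(-26) = ((-48/5 + 25/17) - 48)*(-26) = (-691/85 - 48)*(-26) = -4771/85*(-26) = 124046/85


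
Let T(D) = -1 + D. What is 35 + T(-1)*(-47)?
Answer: 129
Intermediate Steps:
35 + T(-1)*(-47) = 35 + (-1 - 1)*(-47) = 35 - 2*(-47) = 35 + 94 = 129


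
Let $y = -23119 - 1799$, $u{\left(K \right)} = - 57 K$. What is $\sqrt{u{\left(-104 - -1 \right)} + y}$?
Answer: $i \sqrt{19047} \approx 138.01 i$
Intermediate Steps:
$y = -24918$
$\sqrt{u{\left(-104 - -1 \right)} + y} = \sqrt{- 57 \left(-104 - -1\right) - 24918} = \sqrt{- 57 \left(-104 + 1\right) - 24918} = \sqrt{\left(-57\right) \left(-103\right) - 24918} = \sqrt{5871 - 24918} = \sqrt{-19047} = i \sqrt{19047}$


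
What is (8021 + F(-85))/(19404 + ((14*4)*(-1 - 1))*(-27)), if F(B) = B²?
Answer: 121/178 ≈ 0.67978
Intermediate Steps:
(8021 + F(-85))/(19404 + ((14*4)*(-1 - 1))*(-27)) = (8021 + (-85)²)/(19404 + ((14*4)*(-1 - 1))*(-27)) = (8021 + 7225)/(19404 + (56*(-2))*(-27)) = 15246/(19404 - 112*(-27)) = 15246/(19404 + 3024) = 15246/22428 = 15246*(1/22428) = 121/178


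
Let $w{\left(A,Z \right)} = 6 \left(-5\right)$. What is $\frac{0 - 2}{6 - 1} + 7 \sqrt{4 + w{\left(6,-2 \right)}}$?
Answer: $- \frac{2}{5} + 7 i \sqrt{26} \approx -0.4 + 35.693 i$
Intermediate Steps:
$w{\left(A,Z \right)} = -30$
$\frac{0 - 2}{6 - 1} + 7 \sqrt{4 + w{\left(6,-2 \right)}} = \frac{0 - 2}{6 - 1} + 7 \sqrt{4 - 30} = - \frac{2}{5} + 7 \sqrt{-26} = \left(-2\right) \frac{1}{5} + 7 i \sqrt{26} = - \frac{2}{5} + 7 i \sqrt{26}$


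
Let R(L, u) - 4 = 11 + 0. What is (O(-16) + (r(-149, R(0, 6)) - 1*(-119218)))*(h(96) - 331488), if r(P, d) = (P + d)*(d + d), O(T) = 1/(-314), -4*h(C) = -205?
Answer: -47955147186737/1256 ≈ -3.8181e+10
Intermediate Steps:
R(L, u) = 15 (R(L, u) = 4 + (11 + 0) = 4 + 11 = 15)
h(C) = 205/4 (h(C) = -¼*(-205) = 205/4)
O(T) = -1/314
r(P, d) = 2*d*(P + d) (r(P, d) = (P + d)*(2*d) = 2*d*(P + d))
(O(-16) + (r(-149, R(0, 6)) - 1*(-119218)))*(h(96) - 331488) = (-1/314 + (2*15*(-149 + 15) - 1*(-119218)))*(205/4 - 331488) = (-1/314 + (2*15*(-134) + 119218))*(-1325747/4) = (-1/314 + (-4020 + 119218))*(-1325747/4) = (-1/314 + 115198)*(-1325747/4) = (36172171/314)*(-1325747/4) = -47955147186737/1256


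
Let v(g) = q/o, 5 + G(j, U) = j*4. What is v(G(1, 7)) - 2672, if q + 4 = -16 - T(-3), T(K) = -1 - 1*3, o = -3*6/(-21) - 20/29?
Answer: -47048/17 ≈ -2767.5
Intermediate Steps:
o = 34/203 (o = -18*(-1/21) - 20*1/29 = 6/7 - 20/29 = 34/203 ≈ 0.16749)
T(K) = -4 (T(K) = -1 - 3 = -4)
G(j, U) = -5 + 4*j (G(j, U) = -5 + j*4 = -5 + 4*j)
q = -16 (q = -4 + (-16 - 1*(-4)) = -4 + (-16 + 4) = -4 - 12 = -16)
v(g) = -1624/17 (v(g) = -16/34/203 = -16*203/34 = -1624/17)
v(G(1, 7)) - 2672 = -1624/17 - 2672 = -47048/17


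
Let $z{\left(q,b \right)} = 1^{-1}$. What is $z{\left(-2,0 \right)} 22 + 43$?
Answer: $65$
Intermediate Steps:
$z{\left(q,b \right)} = 1$
$z{\left(-2,0 \right)} 22 + 43 = 1 \cdot 22 + 43 = 22 + 43 = 65$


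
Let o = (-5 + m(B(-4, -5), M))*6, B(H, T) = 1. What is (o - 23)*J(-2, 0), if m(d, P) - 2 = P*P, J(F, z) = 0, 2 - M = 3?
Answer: 0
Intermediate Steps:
M = -1 (M = 2 - 1*3 = 2 - 3 = -1)
m(d, P) = 2 + P² (m(d, P) = 2 + P*P = 2 + P²)
o = -12 (o = (-5 + (2 + (-1)²))*6 = (-5 + (2 + 1))*6 = (-5 + 3)*6 = -2*6 = -12)
(o - 23)*J(-2, 0) = (-12 - 23)*0 = -35*0 = 0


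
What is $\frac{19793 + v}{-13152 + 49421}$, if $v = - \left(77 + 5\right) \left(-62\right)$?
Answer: $\frac{24877}{36269} \approx 0.6859$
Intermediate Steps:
$v = 5084$ ($v = - 82 \left(-62\right) = \left(-1\right) \left(-5084\right) = 5084$)
$\frac{19793 + v}{-13152 + 49421} = \frac{19793 + 5084}{-13152 + 49421} = \frac{24877}{36269}$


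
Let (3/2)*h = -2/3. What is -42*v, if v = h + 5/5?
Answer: -70/3 ≈ -23.333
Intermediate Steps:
h = -4/9 (h = 2*(-2/3)/3 = 2*(-2*⅓)/3 = (⅔)*(-⅔) = -4/9 ≈ -0.44444)
v = 5/9 (v = -4/9 + 5/5 = -4/9 + 5*(⅕) = -4/9 + 1 = 5/9 ≈ 0.55556)
-42*v = -42*5/9 = -70/3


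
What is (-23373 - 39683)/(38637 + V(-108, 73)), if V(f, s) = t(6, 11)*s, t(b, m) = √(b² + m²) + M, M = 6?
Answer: -615978300/381504743 + 1150772*√157/381504743 ≈ -1.5768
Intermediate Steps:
t(b, m) = 6 + √(b² + m²) (t(b, m) = √(b² + m²) + 6 = 6 + √(b² + m²))
V(f, s) = s*(6 + √157) (V(f, s) = (6 + √(6² + 11²))*s = (6 + √(36 + 121))*s = (6 + √157)*s = s*(6 + √157))
(-23373 - 39683)/(38637 + V(-108, 73)) = (-23373 - 39683)/(38637 + 73*(6 + √157)) = -63056/(38637 + (438 + 73*√157)) = -63056/(39075 + 73*√157)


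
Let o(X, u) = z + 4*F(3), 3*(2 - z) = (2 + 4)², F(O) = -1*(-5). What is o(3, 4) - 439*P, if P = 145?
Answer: -63645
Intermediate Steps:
F(O) = 5
z = -10 (z = 2 - (2 + 4)²/3 = 2 - ⅓*6² = 2 - ⅓*36 = 2 - 12 = -10)
o(X, u) = 10 (o(X, u) = -10 + 4*5 = -10 + 20 = 10)
o(3, 4) - 439*P = 10 - 439*145 = 10 - 63655 = -63645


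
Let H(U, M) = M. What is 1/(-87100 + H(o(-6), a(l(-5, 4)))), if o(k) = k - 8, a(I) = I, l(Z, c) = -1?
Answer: -1/87101 ≈ -1.1481e-5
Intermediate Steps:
o(k) = -8 + k
1/(-87100 + H(o(-6), a(l(-5, 4)))) = 1/(-87100 - 1) = 1/(-87101) = -1/87101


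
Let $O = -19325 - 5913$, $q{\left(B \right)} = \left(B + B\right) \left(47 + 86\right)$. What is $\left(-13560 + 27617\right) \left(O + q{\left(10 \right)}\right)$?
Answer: $-317378946$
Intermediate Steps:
$q{\left(B \right)} = 266 B$ ($q{\left(B \right)} = 2 B 133 = 266 B$)
$O = -25238$ ($O = -19325 - 5913 = -25238$)
$\left(-13560 + 27617\right) \left(O + q{\left(10 \right)}\right) = \left(-13560 + 27617\right) \left(-25238 + 266 \cdot 10\right) = 14057 \left(-25238 + 2660\right) = 14057 \left(-22578\right) = -317378946$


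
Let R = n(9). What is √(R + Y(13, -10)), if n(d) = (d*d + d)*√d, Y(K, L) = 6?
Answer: 2*√69 ≈ 16.613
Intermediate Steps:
n(d) = √d*(d + d²) (n(d) = (d² + d)*√d = (d + d²)*√d = √d*(d + d²))
R = 270 (R = 9^(3/2)*(1 + 9) = 27*10 = 270)
√(R + Y(13, -10)) = √(270 + 6) = √276 = 2*√69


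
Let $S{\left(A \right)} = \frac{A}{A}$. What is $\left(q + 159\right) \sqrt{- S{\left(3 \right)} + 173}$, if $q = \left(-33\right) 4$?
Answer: $54 \sqrt{43} \approx 354.1$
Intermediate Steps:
$S{\left(A \right)} = 1$
$q = -132$
$\left(q + 159\right) \sqrt{- S{\left(3 \right)} + 173} = \left(-132 + 159\right) \sqrt{\left(-1\right) 1 + 173} = 27 \sqrt{-1 + 173} = 27 \sqrt{172} = 27 \cdot 2 \sqrt{43} = 54 \sqrt{43}$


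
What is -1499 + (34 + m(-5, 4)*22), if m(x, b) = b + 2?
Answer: -1333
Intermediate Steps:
m(x, b) = 2 + b
-1499 + (34 + m(-5, 4)*22) = -1499 + (34 + (2 + 4)*22) = -1499 + (34 + 6*22) = -1499 + (34 + 132) = -1499 + 166 = -1333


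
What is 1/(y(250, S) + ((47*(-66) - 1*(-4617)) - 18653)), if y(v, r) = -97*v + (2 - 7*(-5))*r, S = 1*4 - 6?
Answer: -1/41462 ≈ -2.4118e-5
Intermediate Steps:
S = -2 (S = 4 - 6 = -2)
y(v, r) = -97*v + 37*r (y(v, r) = -97*v + (2 + 35)*r = -97*v + 37*r)
1/(y(250, S) + ((47*(-66) - 1*(-4617)) - 18653)) = 1/((-97*250 + 37*(-2)) + ((47*(-66) - 1*(-4617)) - 18653)) = 1/((-24250 - 74) + ((-3102 + 4617) - 18653)) = 1/(-24324 + (1515 - 18653)) = 1/(-24324 - 17138) = 1/(-41462) = -1/41462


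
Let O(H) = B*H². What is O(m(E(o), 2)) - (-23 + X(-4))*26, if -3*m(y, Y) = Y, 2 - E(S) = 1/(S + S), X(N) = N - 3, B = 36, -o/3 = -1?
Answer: 796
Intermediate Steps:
o = 3 (o = -3*(-1) = 3)
X(N) = -3 + N
E(S) = 2 - 1/(2*S) (E(S) = 2 - 1/(S + S) = 2 - 1/(2*S))
m(y, Y) = -Y/3
O(H) = 36*H²
O(m(E(o), 2)) - (-23 + X(-4))*26 = 36*(-⅓*2)² - (-23 + (-3 - 4))*26 = 36*(-⅔)² - (-23 - 7)*26 = 36*(4/9) - (-30)*26 = 16 - 1*(-780) = 16 + 780 = 796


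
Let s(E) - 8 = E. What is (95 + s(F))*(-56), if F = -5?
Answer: -5488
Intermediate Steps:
s(E) = 8 + E
(95 + s(F))*(-56) = (95 + (8 - 5))*(-56) = (95 + 3)*(-56) = 98*(-56) = -5488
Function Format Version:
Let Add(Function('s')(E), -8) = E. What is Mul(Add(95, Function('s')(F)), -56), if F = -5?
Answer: -5488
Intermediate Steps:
Function('s')(E) = Add(8, E)
Mul(Add(95, Function('s')(F)), -56) = Mul(Add(95, Add(8, -5)), -56) = Mul(Add(95, 3), -56) = Mul(98, -56) = -5488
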